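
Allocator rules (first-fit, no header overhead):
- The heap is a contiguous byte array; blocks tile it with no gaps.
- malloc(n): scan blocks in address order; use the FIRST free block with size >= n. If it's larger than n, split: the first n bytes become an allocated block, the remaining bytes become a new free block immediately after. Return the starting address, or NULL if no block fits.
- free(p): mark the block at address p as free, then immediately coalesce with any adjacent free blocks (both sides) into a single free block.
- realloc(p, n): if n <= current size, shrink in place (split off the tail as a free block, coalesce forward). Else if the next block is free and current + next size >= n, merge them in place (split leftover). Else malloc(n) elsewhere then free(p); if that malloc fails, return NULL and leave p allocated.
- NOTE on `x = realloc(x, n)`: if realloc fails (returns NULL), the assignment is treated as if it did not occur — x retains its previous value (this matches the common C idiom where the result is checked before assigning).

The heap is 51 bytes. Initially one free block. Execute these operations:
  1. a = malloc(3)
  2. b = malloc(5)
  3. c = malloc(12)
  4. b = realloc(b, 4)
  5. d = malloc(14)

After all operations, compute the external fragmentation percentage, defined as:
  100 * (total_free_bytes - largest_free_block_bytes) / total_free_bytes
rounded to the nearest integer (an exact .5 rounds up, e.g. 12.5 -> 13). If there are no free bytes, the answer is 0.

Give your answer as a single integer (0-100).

Answer: 6

Derivation:
Op 1: a = malloc(3) -> a = 0; heap: [0-2 ALLOC][3-50 FREE]
Op 2: b = malloc(5) -> b = 3; heap: [0-2 ALLOC][3-7 ALLOC][8-50 FREE]
Op 3: c = malloc(12) -> c = 8; heap: [0-2 ALLOC][3-7 ALLOC][8-19 ALLOC][20-50 FREE]
Op 4: b = realloc(b, 4) -> b = 3; heap: [0-2 ALLOC][3-6 ALLOC][7-7 FREE][8-19 ALLOC][20-50 FREE]
Op 5: d = malloc(14) -> d = 20; heap: [0-2 ALLOC][3-6 ALLOC][7-7 FREE][8-19 ALLOC][20-33 ALLOC][34-50 FREE]
Free blocks: [1 17] total_free=18 largest=17 -> 100*(18-17)/18 = 100/18 ≈ 5.556 -> rounds to 6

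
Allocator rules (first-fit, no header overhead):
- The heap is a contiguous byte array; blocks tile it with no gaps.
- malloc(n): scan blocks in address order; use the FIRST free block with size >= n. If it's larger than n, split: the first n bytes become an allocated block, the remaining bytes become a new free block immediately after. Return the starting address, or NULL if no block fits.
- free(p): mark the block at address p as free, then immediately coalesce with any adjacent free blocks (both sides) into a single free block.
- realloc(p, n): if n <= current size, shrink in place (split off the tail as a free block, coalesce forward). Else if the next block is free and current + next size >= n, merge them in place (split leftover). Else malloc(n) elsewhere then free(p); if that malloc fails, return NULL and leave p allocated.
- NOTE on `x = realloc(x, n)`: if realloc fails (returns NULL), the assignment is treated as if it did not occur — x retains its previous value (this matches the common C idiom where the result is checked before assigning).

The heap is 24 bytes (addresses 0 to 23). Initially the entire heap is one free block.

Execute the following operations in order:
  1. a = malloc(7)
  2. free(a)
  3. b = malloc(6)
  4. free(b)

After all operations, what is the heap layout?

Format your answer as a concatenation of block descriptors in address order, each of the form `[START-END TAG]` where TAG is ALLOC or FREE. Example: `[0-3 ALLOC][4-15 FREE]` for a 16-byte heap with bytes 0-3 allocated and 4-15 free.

Answer: [0-23 FREE]

Derivation:
Op 1: a = malloc(7) -> a = 0; heap: [0-6 ALLOC][7-23 FREE]
Op 2: free(a) -> (freed a); heap: [0-23 FREE]
Op 3: b = malloc(6) -> b = 0; heap: [0-5 ALLOC][6-23 FREE]
Op 4: free(b) -> (freed b); heap: [0-23 FREE]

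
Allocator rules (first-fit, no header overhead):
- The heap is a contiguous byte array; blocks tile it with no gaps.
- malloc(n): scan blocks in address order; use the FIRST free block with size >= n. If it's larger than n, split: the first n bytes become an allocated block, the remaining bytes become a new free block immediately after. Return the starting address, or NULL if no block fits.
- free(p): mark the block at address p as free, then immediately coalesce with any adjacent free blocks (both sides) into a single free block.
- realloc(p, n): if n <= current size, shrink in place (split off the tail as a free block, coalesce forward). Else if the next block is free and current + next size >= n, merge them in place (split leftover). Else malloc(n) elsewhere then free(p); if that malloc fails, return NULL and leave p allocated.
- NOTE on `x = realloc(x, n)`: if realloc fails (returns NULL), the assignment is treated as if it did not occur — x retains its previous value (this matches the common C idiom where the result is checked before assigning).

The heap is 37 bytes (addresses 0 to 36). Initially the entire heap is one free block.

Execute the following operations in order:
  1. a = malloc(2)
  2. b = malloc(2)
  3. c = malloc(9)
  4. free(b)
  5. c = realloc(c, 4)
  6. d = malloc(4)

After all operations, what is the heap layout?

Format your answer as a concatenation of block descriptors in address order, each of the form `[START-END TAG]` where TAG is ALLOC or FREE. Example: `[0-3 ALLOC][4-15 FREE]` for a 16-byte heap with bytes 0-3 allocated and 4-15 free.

Op 1: a = malloc(2) -> a = 0; heap: [0-1 ALLOC][2-36 FREE]
Op 2: b = malloc(2) -> b = 2; heap: [0-1 ALLOC][2-3 ALLOC][4-36 FREE]
Op 3: c = malloc(9) -> c = 4; heap: [0-1 ALLOC][2-3 ALLOC][4-12 ALLOC][13-36 FREE]
Op 4: free(b) -> (freed b); heap: [0-1 ALLOC][2-3 FREE][4-12 ALLOC][13-36 FREE]
Op 5: c = realloc(c, 4) -> c = 4; heap: [0-1 ALLOC][2-3 FREE][4-7 ALLOC][8-36 FREE]
Op 6: d = malloc(4) -> d = 8; heap: [0-1 ALLOC][2-3 FREE][4-7 ALLOC][8-11 ALLOC][12-36 FREE]

Answer: [0-1 ALLOC][2-3 FREE][4-7 ALLOC][8-11 ALLOC][12-36 FREE]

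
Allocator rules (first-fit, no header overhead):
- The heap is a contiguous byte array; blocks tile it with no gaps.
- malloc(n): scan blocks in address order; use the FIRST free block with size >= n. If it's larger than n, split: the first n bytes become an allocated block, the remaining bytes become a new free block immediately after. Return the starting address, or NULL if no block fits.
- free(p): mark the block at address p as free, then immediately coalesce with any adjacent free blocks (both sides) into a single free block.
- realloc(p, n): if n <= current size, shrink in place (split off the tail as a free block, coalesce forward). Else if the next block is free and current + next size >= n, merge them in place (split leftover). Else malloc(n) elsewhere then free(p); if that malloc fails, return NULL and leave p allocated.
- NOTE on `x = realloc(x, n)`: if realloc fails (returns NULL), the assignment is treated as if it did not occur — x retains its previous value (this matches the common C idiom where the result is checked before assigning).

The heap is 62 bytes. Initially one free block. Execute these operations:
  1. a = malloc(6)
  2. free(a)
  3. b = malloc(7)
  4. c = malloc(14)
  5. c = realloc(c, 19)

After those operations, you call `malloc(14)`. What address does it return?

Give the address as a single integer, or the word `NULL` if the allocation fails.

Op 1: a = malloc(6) -> a = 0; heap: [0-5 ALLOC][6-61 FREE]
Op 2: free(a) -> (freed a); heap: [0-61 FREE]
Op 3: b = malloc(7) -> b = 0; heap: [0-6 ALLOC][7-61 FREE]
Op 4: c = malloc(14) -> c = 7; heap: [0-6 ALLOC][7-20 ALLOC][21-61 FREE]
Op 5: c = realloc(c, 19) -> c = 7; heap: [0-6 ALLOC][7-25 ALLOC][26-61 FREE]
malloc(14): first-fit scan over [0-6 ALLOC][7-25 ALLOC][26-61 FREE] -> 26

Answer: 26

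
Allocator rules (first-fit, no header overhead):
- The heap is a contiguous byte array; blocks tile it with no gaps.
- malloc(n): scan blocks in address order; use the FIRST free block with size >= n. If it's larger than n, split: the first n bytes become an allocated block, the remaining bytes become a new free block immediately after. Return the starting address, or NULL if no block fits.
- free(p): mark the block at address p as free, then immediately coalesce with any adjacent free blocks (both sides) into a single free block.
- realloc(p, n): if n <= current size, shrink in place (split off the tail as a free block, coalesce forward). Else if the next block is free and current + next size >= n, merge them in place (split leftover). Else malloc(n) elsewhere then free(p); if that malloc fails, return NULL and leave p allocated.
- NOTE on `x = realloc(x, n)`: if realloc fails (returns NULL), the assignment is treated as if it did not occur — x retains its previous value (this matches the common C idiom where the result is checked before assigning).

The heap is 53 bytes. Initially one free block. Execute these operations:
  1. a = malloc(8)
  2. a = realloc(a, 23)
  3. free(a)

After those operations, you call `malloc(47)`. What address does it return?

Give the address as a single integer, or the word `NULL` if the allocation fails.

Op 1: a = malloc(8) -> a = 0; heap: [0-7 ALLOC][8-52 FREE]
Op 2: a = realloc(a, 23) -> a = 0; heap: [0-22 ALLOC][23-52 FREE]
Op 3: free(a) -> (freed a); heap: [0-52 FREE]
malloc(47): first-fit scan over [0-52 FREE] -> 0

Answer: 0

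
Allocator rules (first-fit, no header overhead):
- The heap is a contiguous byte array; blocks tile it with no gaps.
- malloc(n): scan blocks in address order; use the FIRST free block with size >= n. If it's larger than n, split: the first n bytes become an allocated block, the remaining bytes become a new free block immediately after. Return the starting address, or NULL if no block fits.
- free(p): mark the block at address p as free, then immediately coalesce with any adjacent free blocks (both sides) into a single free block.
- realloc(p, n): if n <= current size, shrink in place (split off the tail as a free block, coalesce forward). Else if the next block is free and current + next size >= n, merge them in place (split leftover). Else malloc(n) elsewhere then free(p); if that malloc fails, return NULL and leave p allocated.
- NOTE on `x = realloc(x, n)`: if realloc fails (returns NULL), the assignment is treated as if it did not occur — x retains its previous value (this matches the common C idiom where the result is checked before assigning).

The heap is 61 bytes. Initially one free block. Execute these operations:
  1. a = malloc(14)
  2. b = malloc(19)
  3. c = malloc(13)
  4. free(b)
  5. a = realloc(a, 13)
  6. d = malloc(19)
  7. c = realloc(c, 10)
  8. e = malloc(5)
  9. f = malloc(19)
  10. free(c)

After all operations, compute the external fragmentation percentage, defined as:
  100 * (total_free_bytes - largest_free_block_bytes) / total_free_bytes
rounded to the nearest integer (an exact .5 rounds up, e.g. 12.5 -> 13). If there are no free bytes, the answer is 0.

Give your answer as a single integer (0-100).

Op 1: a = malloc(14) -> a = 0; heap: [0-13 ALLOC][14-60 FREE]
Op 2: b = malloc(19) -> b = 14; heap: [0-13 ALLOC][14-32 ALLOC][33-60 FREE]
Op 3: c = malloc(13) -> c = 33; heap: [0-13 ALLOC][14-32 ALLOC][33-45 ALLOC][46-60 FREE]
Op 4: free(b) -> (freed b); heap: [0-13 ALLOC][14-32 FREE][33-45 ALLOC][46-60 FREE]
Op 5: a = realloc(a, 13) -> a = 0; heap: [0-12 ALLOC][13-32 FREE][33-45 ALLOC][46-60 FREE]
Op 6: d = malloc(19) -> d = 13; heap: [0-12 ALLOC][13-31 ALLOC][32-32 FREE][33-45 ALLOC][46-60 FREE]
Op 7: c = realloc(c, 10) -> c = 33; heap: [0-12 ALLOC][13-31 ALLOC][32-32 FREE][33-42 ALLOC][43-60 FREE]
Op 8: e = malloc(5) -> e = 43; heap: [0-12 ALLOC][13-31 ALLOC][32-32 FREE][33-42 ALLOC][43-47 ALLOC][48-60 FREE]
Op 9: f = malloc(19) -> f = NULL; heap: [0-12 ALLOC][13-31 ALLOC][32-32 FREE][33-42 ALLOC][43-47 ALLOC][48-60 FREE]
Op 10: free(c) -> (freed c); heap: [0-12 ALLOC][13-31 ALLOC][32-42 FREE][43-47 ALLOC][48-60 FREE]
Free blocks: [11 13] total_free=24 largest=13 -> 100*(24-13)/24 = 1100/24 ≈ 45.833 -> rounds to 46

Answer: 46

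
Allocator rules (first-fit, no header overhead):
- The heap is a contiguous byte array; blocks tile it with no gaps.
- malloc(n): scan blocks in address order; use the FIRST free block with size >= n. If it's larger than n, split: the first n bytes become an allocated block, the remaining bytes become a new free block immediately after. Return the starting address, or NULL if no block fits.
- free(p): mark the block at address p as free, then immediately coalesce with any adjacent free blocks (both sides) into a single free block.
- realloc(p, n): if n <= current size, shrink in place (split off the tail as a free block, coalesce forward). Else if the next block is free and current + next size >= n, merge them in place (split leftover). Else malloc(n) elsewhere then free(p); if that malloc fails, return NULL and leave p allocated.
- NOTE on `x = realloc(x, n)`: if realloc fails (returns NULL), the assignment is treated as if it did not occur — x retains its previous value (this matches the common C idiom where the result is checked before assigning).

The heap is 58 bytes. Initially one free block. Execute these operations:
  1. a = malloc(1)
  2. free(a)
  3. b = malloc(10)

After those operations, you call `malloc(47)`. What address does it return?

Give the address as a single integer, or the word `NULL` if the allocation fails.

Op 1: a = malloc(1) -> a = 0; heap: [0-0 ALLOC][1-57 FREE]
Op 2: free(a) -> (freed a); heap: [0-57 FREE]
Op 3: b = malloc(10) -> b = 0; heap: [0-9 ALLOC][10-57 FREE]
malloc(47): first-fit scan over [0-9 ALLOC][10-57 FREE] -> 10

Answer: 10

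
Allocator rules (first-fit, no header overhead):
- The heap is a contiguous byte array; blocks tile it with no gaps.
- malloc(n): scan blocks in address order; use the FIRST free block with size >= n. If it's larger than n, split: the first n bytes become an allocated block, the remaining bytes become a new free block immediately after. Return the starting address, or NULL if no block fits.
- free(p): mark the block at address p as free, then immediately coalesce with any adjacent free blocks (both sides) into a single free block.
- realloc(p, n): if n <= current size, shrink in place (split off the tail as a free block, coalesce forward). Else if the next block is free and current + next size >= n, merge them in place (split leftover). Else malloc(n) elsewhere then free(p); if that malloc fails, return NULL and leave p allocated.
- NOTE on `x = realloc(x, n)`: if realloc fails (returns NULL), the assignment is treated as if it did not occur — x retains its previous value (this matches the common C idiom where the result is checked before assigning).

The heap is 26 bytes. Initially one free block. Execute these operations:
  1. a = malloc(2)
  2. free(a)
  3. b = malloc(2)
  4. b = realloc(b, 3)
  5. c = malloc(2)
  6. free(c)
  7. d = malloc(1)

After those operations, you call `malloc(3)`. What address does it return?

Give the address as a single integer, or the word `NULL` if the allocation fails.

Answer: 4

Derivation:
Op 1: a = malloc(2) -> a = 0; heap: [0-1 ALLOC][2-25 FREE]
Op 2: free(a) -> (freed a); heap: [0-25 FREE]
Op 3: b = malloc(2) -> b = 0; heap: [0-1 ALLOC][2-25 FREE]
Op 4: b = realloc(b, 3) -> b = 0; heap: [0-2 ALLOC][3-25 FREE]
Op 5: c = malloc(2) -> c = 3; heap: [0-2 ALLOC][3-4 ALLOC][5-25 FREE]
Op 6: free(c) -> (freed c); heap: [0-2 ALLOC][3-25 FREE]
Op 7: d = malloc(1) -> d = 3; heap: [0-2 ALLOC][3-3 ALLOC][4-25 FREE]
malloc(3): first-fit scan over [0-2 ALLOC][3-3 ALLOC][4-25 FREE] -> 4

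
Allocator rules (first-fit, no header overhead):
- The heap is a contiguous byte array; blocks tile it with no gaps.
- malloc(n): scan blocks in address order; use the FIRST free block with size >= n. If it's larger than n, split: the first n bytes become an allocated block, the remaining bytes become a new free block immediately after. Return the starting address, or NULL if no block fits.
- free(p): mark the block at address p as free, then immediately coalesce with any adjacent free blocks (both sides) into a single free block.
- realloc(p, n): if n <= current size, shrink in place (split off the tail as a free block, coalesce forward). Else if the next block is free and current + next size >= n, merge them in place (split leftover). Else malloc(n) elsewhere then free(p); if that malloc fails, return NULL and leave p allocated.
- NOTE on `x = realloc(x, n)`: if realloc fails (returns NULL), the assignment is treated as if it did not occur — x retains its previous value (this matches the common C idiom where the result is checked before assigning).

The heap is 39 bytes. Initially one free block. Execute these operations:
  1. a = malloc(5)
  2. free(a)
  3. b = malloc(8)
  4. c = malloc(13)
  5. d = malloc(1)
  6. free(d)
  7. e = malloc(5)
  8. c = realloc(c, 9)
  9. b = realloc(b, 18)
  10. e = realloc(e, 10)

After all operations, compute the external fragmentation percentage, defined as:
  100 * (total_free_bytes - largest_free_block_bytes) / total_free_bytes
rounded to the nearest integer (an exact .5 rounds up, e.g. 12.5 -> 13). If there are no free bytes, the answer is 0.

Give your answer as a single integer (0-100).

Op 1: a = malloc(5) -> a = 0; heap: [0-4 ALLOC][5-38 FREE]
Op 2: free(a) -> (freed a); heap: [0-38 FREE]
Op 3: b = malloc(8) -> b = 0; heap: [0-7 ALLOC][8-38 FREE]
Op 4: c = malloc(13) -> c = 8; heap: [0-7 ALLOC][8-20 ALLOC][21-38 FREE]
Op 5: d = malloc(1) -> d = 21; heap: [0-7 ALLOC][8-20 ALLOC][21-21 ALLOC][22-38 FREE]
Op 6: free(d) -> (freed d); heap: [0-7 ALLOC][8-20 ALLOC][21-38 FREE]
Op 7: e = malloc(5) -> e = 21; heap: [0-7 ALLOC][8-20 ALLOC][21-25 ALLOC][26-38 FREE]
Op 8: c = realloc(c, 9) -> c = 8; heap: [0-7 ALLOC][8-16 ALLOC][17-20 FREE][21-25 ALLOC][26-38 FREE]
Op 9: b = realloc(b, 18) -> NULL (b unchanged); heap: [0-7 ALLOC][8-16 ALLOC][17-20 FREE][21-25 ALLOC][26-38 FREE]
Op 10: e = realloc(e, 10) -> e = 21; heap: [0-7 ALLOC][8-16 ALLOC][17-20 FREE][21-30 ALLOC][31-38 FREE]
Free blocks: [4 8] total_free=12 largest=8 -> 100*(12-8)/12 = 400/12 ≈ 33.333 -> rounds to 33

Answer: 33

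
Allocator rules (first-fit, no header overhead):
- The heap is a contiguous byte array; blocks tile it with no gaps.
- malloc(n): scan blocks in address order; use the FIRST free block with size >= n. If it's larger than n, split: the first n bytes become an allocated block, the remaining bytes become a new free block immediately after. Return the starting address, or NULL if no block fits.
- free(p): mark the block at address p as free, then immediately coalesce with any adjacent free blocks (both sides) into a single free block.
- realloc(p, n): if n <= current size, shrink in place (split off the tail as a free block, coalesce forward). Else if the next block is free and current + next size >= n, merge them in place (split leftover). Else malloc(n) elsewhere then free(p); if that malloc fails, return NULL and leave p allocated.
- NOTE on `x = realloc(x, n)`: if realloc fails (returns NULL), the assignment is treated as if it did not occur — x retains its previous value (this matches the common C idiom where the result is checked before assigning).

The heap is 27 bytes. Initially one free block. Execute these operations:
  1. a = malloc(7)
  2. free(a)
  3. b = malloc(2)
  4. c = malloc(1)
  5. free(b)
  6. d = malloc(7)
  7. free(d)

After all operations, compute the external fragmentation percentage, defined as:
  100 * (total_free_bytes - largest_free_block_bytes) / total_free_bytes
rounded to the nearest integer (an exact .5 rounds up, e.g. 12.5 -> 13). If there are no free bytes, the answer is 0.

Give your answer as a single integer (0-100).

Op 1: a = malloc(7) -> a = 0; heap: [0-6 ALLOC][7-26 FREE]
Op 2: free(a) -> (freed a); heap: [0-26 FREE]
Op 3: b = malloc(2) -> b = 0; heap: [0-1 ALLOC][2-26 FREE]
Op 4: c = malloc(1) -> c = 2; heap: [0-1 ALLOC][2-2 ALLOC][3-26 FREE]
Op 5: free(b) -> (freed b); heap: [0-1 FREE][2-2 ALLOC][3-26 FREE]
Op 6: d = malloc(7) -> d = 3; heap: [0-1 FREE][2-2 ALLOC][3-9 ALLOC][10-26 FREE]
Op 7: free(d) -> (freed d); heap: [0-1 FREE][2-2 ALLOC][3-26 FREE]
Free blocks: [2 24] total_free=26 largest=24 -> 100*(26-24)/26 = 200/26 ≈ 7.692 -> rounds to 8

Answer: 8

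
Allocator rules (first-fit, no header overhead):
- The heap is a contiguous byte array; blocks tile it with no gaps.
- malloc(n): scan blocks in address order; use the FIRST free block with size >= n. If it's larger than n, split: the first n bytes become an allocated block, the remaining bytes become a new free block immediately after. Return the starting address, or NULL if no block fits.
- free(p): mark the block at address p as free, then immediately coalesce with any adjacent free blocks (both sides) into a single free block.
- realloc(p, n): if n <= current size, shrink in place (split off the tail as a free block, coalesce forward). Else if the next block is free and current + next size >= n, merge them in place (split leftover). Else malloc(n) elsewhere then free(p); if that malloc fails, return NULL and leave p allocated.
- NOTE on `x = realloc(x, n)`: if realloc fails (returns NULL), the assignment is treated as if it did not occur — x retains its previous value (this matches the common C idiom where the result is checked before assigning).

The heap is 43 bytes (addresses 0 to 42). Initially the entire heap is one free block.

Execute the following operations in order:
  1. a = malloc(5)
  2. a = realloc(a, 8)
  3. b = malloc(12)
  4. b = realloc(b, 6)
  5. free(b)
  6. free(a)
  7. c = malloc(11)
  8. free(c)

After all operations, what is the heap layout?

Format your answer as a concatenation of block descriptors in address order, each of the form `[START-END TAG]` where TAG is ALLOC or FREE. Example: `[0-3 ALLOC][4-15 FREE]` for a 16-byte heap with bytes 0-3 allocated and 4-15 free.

Op 1: a = malloc(5) -> a = 0; heap: [0-4 ALLOC][5-42 FREE]
Op 2: a = realloc(a, 8) -> a = 0; heap: [0-7 ALLOC][8-42 FREE]
Op 3: b = malloc(12) -> b = 8; heap: [0-7 ALLOC][8-19 ALLOC][20-42 FREE]
Op 4: b = realloc(b, 6) -> b = 8; heap: [0-7 ALLOC][8-13 ALLOC][14-42 FREE]
Op 5: free(b) -> (freed b); heap: [0-7 ALLOC][8-42 FREE]
Op 6: free(a) -> (freed a); heap: [0-42 FREE]
Op 7: c = malloc(11) -> c = 0; heap: [0-10 ALLOC][11-42 FREE]
Op 8: free(c) -> (freed c); heap: [0-42 FREE]

Answer: [0-42 FREE]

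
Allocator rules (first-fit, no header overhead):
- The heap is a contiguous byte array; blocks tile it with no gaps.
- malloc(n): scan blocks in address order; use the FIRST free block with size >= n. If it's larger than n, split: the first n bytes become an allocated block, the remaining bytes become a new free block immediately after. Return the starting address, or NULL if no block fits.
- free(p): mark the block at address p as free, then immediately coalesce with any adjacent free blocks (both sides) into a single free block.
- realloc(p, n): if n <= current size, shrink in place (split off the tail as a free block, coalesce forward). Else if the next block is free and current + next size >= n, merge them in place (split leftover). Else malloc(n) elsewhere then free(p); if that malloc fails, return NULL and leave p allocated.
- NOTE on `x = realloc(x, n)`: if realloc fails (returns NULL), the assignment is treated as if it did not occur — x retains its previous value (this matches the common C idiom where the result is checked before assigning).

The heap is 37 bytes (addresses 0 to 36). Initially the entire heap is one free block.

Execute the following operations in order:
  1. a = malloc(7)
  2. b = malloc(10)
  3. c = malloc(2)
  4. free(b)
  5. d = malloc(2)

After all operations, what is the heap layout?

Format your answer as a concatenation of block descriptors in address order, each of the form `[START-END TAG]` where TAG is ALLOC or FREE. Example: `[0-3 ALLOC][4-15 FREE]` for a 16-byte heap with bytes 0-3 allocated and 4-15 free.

Answer: [0-6 ALLOC][7-8 ALLOC][9-16 FREE][17-18 ALLOC][19-36 FREE]

Derivation:
Op 1: a = malloc(7) -> a = 0; heap: [0-6 ALLOC][7-36 FREE]
Op 2: b = malloc(10) -> b = 7; heap: [0-6 ALLOC][7-16 ALLOC][17-36 FREE]
Op 3: c = malloc(2) -> c = 17; heap: [0-6 ALLOC][7-16 ALLOC][17-18 ALLOC][19-36 FREE]
Op 4: free(b) -> (freed b); heap: [0-6 ALLOC][7-16 FREE][17-18 ALLOC][19-36 FREE]
Op 5: d = malloc(2) -> d = 7; heap: [0-6 ALLOC][7-8 ALLOC][9-16 FREE][17-18 ALLOC][19-36 FREE]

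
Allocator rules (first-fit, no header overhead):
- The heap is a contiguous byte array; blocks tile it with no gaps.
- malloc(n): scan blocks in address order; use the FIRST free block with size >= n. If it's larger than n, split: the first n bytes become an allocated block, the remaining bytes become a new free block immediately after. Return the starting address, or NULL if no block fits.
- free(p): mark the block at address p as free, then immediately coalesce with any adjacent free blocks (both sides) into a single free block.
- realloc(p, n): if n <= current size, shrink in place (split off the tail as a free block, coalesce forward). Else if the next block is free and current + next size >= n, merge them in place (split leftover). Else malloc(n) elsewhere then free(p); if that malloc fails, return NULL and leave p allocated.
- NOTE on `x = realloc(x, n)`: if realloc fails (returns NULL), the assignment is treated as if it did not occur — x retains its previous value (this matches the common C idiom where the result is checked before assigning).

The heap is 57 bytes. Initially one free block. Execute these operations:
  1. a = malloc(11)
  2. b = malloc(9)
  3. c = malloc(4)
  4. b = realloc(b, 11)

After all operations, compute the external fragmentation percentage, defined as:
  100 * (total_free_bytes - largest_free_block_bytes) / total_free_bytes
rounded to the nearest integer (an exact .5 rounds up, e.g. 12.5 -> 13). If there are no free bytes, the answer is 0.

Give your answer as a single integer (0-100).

Answer: 29

Derivation:
Op 1: a = malloc(11) -> a = 0; heap: [0-10 ALLOC][11-56 FREE]
Op 2: b = malloc(9) -> b = 11; heap: [0-10 ALLOC][11-19 ALLOC][20-56 FREE]
Op 3: c = malloc(4) -> c = 20; heap: [0-10 ALLOC][11-19 ALLOC][20-23 ALLOC][24-56 FREE]
Op 4: b = realloc(b, 11) -> b = 24; heap: [0-10 ALLOC][11-19 FREE][20-23 ALLOC][24-34 ALLOC][35-56 FREE]
Free blocks: [9 22] total_free=31 largest=22 -> 100*(31-22)/31 = 900/31 ≈ 29.032 -> rounds to 29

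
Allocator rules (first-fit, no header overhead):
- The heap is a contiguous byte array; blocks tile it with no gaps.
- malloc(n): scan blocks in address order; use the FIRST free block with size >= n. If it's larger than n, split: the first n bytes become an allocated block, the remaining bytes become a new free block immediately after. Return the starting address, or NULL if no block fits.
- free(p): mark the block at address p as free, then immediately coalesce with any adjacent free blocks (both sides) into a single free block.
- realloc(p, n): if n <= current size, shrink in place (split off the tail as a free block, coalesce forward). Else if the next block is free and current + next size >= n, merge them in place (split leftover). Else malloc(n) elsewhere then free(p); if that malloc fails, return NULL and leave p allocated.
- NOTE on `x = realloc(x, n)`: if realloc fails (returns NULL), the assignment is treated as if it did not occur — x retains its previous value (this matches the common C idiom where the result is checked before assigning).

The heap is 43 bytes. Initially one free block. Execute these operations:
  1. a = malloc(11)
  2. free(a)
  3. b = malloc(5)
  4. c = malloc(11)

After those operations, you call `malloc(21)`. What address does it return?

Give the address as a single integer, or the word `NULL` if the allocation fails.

Answer: 16

Derivation:
Op 1: a = malloc(11) -> a = 0; heap: [0-10 ALLOC][11-42 FREE]
Op 2: free(a) -> (freed a); heap: [0-42 FREE]
Op 3: b = malloc(5) -> b = 0; heap: [0-4 ALLOC][5-42 FREE]
Op 4: c = malloc(11) -> c = 5; heap: [0-4 ALLOC][5-15 ALLOC][16-42 FREE]
malloc(21): first-fit scan over [0-4 ALLOC][5-15 ALLOC][16-42 FREE] -> 16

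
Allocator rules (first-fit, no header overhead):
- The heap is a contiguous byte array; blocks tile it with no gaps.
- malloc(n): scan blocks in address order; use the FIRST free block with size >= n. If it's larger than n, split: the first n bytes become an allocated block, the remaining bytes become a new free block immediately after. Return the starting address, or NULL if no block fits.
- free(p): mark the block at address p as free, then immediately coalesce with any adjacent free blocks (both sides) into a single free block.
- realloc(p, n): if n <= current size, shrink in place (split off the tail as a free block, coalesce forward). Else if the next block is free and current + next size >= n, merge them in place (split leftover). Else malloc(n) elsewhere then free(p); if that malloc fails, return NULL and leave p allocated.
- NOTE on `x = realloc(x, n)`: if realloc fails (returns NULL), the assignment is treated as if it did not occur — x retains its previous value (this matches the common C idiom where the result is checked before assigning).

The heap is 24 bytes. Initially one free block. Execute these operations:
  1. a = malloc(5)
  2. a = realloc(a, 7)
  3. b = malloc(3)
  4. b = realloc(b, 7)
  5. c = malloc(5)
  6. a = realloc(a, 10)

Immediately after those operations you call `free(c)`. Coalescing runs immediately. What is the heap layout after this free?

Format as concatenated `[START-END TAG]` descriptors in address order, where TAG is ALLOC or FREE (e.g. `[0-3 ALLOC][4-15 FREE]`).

Answer: [0-6 ALLOC][7-13 ALLOC][14-23 FREE]

Derivation:
Op 1: a = malloc(5) -> a = 0; heap: [0-4 ALLOC][5-23 FREE]
Op 2: a = realloc(a, 7) -> a = 0; heap: [0-6 ALLOC][7-23 FREE]
Op 3: b = malloc(3) -> b = 7; heap: [0-6 ALLOC][7-9 ALLOC][10-23 FREE]
Op 4: b = realloc(b, 7) -> b = 7; heap: [0-6 ALLOC][7-13 ALLOC][14-23 FREE]
Op 5: c = malloc(5) -> c = 14; heap: [0-6 ALLOC][7-13 ALLOC][14-18 ALLOC][19-23 FREE]
Op 6: a = realloc(a, 10) -> NULL (a unchanged); heap: [0-6 ALLOC][7-13 ALLOC][14-18 ALLOC][19-23 FREE]
free(c): c = 14 -> block [14-18 ALLOC]; mark free, coalesce with adjacent free neighbors -> [0-6 ALLOC][7-13 ALLOC][14-23 FREE]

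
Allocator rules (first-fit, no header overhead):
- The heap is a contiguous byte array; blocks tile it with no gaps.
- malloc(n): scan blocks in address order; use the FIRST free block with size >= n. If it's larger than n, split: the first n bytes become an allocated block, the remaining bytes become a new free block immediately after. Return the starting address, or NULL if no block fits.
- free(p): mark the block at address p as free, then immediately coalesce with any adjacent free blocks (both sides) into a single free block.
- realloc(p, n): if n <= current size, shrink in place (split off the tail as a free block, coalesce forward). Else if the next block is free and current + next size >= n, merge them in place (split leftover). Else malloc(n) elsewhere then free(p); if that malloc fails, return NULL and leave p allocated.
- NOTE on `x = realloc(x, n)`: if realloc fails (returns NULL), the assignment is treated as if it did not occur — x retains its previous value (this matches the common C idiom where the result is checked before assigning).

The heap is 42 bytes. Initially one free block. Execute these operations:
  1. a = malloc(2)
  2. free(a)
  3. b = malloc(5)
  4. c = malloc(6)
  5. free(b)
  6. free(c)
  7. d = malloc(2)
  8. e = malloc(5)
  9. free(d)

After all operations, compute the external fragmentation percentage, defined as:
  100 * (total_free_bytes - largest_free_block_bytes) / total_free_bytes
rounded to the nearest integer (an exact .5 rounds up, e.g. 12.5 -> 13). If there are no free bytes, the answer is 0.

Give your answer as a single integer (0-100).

Answer: 5

Derivation:
Op 1: a = malloc(2) -> a = 0; heap: [0-1 ALLOC][2-41 FREE]
Op 2: free(a) -> (freed a); heap: [0-41 FREE]
Op 3: b = malloc(5) -> b = 0; heap: [0-4 ALLOC][5-41 FREE]
Op 4: c = malloc(6) -> c = 5; heap: [0-4 ALLOC][5-10 ALLOC][11-41 FREE]
Op 5: free(b) -> (freed b); heap: [0-4 FREE][5-10 ALLOC][11-41 FREE]
Op 6: free(c) -> (freed c); heap: [0-41 FREE]
Op 7: d = malloc(2) -> d = 0; heap: [0-1 ALLOC][2-41 FREE]
Op 8: e = malloc(5) -> e = 2; heap: [0-1 ALLOC][2-6 ALLOC][7-41 FREE]
Op 9: free(d) -> (freed d); heap: [0-1 FREE][2-6 ALLOC][7-41 FREE]
Free blocks: [2 35] total_free=37 largest=35 -> 100*(37-35)/37 = 200/37 ≈ 5.405 -> rounds to 5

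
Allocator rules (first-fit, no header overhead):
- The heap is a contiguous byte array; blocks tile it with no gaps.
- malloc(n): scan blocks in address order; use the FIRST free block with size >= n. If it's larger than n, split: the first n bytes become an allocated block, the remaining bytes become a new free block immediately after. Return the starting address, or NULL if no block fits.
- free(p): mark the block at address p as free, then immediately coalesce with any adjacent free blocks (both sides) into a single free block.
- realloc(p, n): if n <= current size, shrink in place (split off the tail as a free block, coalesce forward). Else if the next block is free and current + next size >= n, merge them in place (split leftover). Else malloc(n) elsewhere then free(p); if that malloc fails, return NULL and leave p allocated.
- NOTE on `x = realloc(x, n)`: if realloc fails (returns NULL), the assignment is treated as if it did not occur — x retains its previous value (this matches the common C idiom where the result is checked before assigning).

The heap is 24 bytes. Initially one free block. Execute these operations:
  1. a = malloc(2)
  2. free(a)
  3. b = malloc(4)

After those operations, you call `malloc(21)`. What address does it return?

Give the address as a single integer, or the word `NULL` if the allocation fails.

Answer: NULL

Derivation:
Op 1: a = malloc(2) -> a = 0; heap: [0-1 ALLOC][2-23 FREE]
Op 2: free(a) -> (freed a); heap: [0-23 FREE]
Op 3: b = malloc(4) -> b = 0; heap: [0-3 ALLOC][4-23 FREE]
malloc(21): first-fit scan over [0-3 ALLOC][4-23 FREE] -> NULL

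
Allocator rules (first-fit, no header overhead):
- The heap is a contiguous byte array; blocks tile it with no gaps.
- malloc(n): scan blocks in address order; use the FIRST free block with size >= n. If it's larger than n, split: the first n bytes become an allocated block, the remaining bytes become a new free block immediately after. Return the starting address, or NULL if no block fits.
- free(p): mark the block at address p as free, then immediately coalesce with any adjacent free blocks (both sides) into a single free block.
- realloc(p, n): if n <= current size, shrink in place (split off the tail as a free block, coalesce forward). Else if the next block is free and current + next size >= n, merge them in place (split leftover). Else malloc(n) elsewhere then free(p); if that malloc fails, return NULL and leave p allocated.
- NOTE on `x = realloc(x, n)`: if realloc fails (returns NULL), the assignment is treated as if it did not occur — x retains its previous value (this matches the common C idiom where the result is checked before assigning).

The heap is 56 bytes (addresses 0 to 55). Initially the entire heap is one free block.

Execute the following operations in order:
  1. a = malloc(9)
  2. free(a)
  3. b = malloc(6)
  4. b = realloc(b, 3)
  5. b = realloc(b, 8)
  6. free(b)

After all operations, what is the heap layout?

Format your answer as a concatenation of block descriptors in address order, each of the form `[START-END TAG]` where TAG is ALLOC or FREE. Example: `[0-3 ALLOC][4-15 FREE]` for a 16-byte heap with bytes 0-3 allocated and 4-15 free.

Answer: [0-55 FREE]

Derivation:
Op 1: a = malloc(9) -> a = 0; heap: [0-8 ALLOC][9-55 FREE]
Op 2: free(a) -> (freed a); heap: [0-55 FREE]
Op 3: b = malloc(6) -> b = 0; heap: [0-5 ALLOC][6-55 FREE]
Op 4: b = realloc(b, 3) -> b = 0; heap: [0-2 ALLOC][3-55 FREE]
Op 5: b = realloc(b, 8) -> b = 0; heap: [0-7 ALLOC][8-55 FREE]
Op 6: free(b) -> (freed b); heap: [0-55 FREE]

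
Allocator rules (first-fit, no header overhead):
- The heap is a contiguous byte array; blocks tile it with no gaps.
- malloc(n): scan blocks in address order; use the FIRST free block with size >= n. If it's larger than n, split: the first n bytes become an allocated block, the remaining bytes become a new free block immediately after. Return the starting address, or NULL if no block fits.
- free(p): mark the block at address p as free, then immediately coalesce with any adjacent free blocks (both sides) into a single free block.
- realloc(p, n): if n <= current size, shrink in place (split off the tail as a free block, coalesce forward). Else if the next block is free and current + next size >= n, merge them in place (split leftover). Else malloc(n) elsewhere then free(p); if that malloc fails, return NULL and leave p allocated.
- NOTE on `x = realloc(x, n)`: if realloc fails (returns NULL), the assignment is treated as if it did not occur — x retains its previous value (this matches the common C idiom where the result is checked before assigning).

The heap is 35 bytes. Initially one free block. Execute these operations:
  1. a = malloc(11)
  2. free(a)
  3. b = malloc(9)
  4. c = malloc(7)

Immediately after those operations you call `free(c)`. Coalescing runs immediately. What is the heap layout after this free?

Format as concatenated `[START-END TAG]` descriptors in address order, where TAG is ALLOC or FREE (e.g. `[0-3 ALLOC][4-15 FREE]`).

Answer: [0-8 ALLOC][9-34 FREE]

Derivation:
Op 1: a = malloc(11) -> a = 0; heap: [0-10 ALLOC][11-34 FREE]
Op 2: free(a) -> (freed a); heap: [0-34 FREE]
Op 3: b = malloc(9) -> b = 0; heap: [0-8 ALLOC][9-34 FREE]
Op 4: c = malloc(7) -> c = 9; heap: [0-8 ALLOC][9-15 ALLOC][16-34 FREE]
free(c): c = 9 -> block [9-15 ALLOC]; mark free, coalesce with adjacent free neighbors -> [0-8 ALLOC][9-34 FREE]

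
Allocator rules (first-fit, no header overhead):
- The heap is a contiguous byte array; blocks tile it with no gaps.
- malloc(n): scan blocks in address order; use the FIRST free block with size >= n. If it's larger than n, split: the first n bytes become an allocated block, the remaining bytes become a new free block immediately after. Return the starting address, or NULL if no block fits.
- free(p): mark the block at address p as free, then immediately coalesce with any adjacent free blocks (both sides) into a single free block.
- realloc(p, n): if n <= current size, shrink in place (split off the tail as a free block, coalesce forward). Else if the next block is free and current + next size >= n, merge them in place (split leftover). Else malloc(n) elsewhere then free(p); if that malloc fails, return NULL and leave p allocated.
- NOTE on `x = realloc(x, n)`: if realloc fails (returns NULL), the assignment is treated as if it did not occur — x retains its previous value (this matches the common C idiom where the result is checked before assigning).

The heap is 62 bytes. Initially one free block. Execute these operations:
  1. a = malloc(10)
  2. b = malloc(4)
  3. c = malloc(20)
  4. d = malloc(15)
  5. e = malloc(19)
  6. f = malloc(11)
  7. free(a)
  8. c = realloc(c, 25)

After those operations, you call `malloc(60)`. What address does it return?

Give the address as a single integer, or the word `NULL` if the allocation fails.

Op 1: a = malloc(10) -> a = 0; heap: [0-9 ALLOC][10-61 FREE]
Op 2: b = malloc(4) -> b = 10; heap: [0-9 ALLOC][10-13 ALLOC][14-61 FREE]
Op 3: c = malloc(20) -> c = 14; heap: [0-9 ALLOC][10-13 ALLOC][14-33 ALLOC][34-61 FREE]
Op 4: d = malloc(15) -> d = 34; heap: [0-9 ALLOC][10-13 ALLOC][14-33 ALLOC][34-48 ALLOC][49-61 FREE]
Op 5: e = malloc(19) -> e = NULL; heap: [0-9 ALLOC][10-13 ALLOC][14-33 ALLOC][34-48 ALLOC][49-61 FREE]
Op 6: f = malloc(11) -> f = 49; heap: [0-9 ALLOC][10-13 ALLOC][14-33 ALLOC][34-48 ALLOC][49-59 ALLOC][60-61 FREE]
Op 7: free(a) -> (freed a); heap: [0-9 FREE][10-13 ALLOC][14-33 ALLOC][34-48 ALLOC][49-59 ALLOC][60-61 FREE]
Op 8: c = realloc(c, 25) -> NULL (c unchanged); heap: [0-9 FREE][10-13 ALLOC][14-33 ALLOC][34-48 ALLOC][49-59 ALLOC][60-61 FREE]
malloc(60): first-fit scan over [0-9 FREE][10-13 ALLOC][14-33 ALLOC][34-48 ALLOC][49-59 ALLOC][60-61 FREE] -> NULL

Answer: NULL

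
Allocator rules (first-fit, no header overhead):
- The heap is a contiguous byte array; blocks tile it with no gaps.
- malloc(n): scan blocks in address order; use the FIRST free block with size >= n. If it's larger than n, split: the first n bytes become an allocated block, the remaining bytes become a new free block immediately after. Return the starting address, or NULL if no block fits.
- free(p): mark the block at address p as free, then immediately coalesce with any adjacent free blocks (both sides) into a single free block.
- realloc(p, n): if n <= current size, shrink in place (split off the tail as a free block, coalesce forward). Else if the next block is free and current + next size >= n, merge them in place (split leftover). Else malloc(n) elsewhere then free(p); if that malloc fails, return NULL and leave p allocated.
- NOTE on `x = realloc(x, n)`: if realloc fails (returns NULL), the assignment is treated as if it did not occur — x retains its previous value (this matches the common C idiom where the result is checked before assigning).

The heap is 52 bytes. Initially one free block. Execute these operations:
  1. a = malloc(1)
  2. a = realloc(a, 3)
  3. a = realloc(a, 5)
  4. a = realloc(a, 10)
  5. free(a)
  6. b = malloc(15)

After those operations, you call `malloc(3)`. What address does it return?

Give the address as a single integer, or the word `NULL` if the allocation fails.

Op 1: a = malloc(1) -> a = 0; heap: [0-0 ALLOC][1-51 FREE]
Op 2: a = realloc(a, 3) -> a = 0; heap: [0-2 ALLOC][3-51 FREE]
Op 3: a = realloc(a, 5) -> a = 0; heap: [0-4 ALLOC][5-51 FREE]
Op 4: a = realloc(a, 10) -> a = 0; heap: [0-9 ALLOC][10-51 FREE]
Op 5: free(a) -> (freed a); heap: [0-51 FREE]
Op 6: b = malloc(15) -> b = 0; heap: [0-14 ALLOC][15-51 FREE]
malloc(3): first-fit scan over [0-14 ALLOC][15-51 FREE] -> 15

Answer: 15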